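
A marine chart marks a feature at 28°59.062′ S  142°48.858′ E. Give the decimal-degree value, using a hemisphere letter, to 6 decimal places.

28.984367° S, 142.814300° E

Lat: 59.062′ = 0.984367°; total 28.9843667
Longitude: 48.858′ = 0.814300°; total 142.8143000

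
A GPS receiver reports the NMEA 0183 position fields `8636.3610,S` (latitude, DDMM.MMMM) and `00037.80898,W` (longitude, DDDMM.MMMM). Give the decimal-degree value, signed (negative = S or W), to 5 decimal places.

-86.60602, -0.63015

φ: degrees = first 2 digits = 86, minutes = 36.361; 86 + 36.361/60 = 86.606017
hemisphere S, so the sign is −
λ: split at 3 digits → 000° and 37.80898′; 0 + 37.80898/60 = 0.630150
hemisphere W, so the sign is −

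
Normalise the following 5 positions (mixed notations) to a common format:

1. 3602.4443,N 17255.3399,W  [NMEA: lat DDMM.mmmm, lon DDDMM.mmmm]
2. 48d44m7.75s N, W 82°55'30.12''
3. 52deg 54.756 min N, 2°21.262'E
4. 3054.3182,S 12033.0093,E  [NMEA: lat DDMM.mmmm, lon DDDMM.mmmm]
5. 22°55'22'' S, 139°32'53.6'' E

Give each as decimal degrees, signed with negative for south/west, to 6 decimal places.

1. 36.040738, -172.922332
2. 48.735486, -82.925033
3. 52.912600, 2.354367
4. -30.905303, 120.550155
5. -22.922778, 139.548222

Point 1:
  Latitude: split at 2 digits → 36° and 2.4443′; 36 + 2.4443/60 = 36.0407383
  N ⇒ keep positive
  Lon: split at 3 digits → 172° and 55.3399′; 172 + 55.3399/60 = 172.9223317
  W ⇒ negate
Point 2:
  Latitude: 48° + 44/60 + 7.75/3600 = 48 + 0.733333 + 0.002153 = 48.7354861
  N ⇒ keep positive
  λ: 82° + 55/60 + 30.12/3600 = 82 + 0.916667 + 0.008367 = 82.9250333
  W → negative
Point 3:
  Lat: 52 + 54.756/60 = 52.9126000
  N → positive
  Longitude: 21.262′ = 0.354367°; total 2.3543667
  E ⇒ keep positive
Point 4:
  φ: split at 2 digits → 30° and 54.3182′; 30 + 54.3182/60 = 30.9053033
  hemisphere S, so the sign is −
  λ: split at 3 digits → 120° and 33.0093′; 120 + 33.0093/60 = 120.5501550
  E ⇒ keep positive
Point 5:
  Lat: 55′ + 22″ = 55.36667′; 22 + 55.36667/60 = 22.9227778
  hemisphere S, so the sign is −
  Lon: 32′ + 53.6″ = 32.89333′; 139 + 32.89333/60 = 139.5482222
  E → positive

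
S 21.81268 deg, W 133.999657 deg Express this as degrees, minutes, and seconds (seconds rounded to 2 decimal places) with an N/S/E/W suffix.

Latitude: 0.812680 × 60 = 48.76080′ → 48′, remainder × 60 = 45.6480″
λ: 0.999657 × 60 = 59.97942′ → 59′, remainder × 60 = 58.7652″

21°48′45.65″ S, 133°59′58.77″ W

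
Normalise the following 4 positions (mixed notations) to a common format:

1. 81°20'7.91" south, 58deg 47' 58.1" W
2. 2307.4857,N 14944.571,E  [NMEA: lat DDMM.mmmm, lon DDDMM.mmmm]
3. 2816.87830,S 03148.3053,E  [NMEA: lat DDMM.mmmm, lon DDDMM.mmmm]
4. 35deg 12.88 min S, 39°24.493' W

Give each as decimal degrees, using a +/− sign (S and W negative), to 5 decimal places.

Point 1:
  Latitude: 81° + 20/60 + 7.91/3600 = 81 + 0.333333 + 0.002197 = 81.335531
  S → negative
  Longitude: 47′ + 58.1″ = 47.96833′; 58 + 47.96833/60 = 58.799472
  hemisphere W, so the sign is −
Point 2:
  Lat: degrees = first 2 digits = 23, minutes = 7.4857; 23 + 7.4857/60 = 23.124762
  N → positive
  Longitude: split at 3 digits → 149° and 44.571′; 149 + 44.571/60 = 149.742850
  E ⇒ keep positive
Point 3:
  φ: degrees = first 2 digits = 28, minutes = 16.8783; 28 + 16.8783/60 = 28.281305
  S → negative
  Lon: split at 3 digits → 031° and 48.3053′; 31 + 48.3053/60 = 31.805088
  E ⇒ keep positive
Point 4:
  φ: 12.88′ = 0.214667°; total 35.214667
  S → negative
  Longitude: 24.493′ = 0.408217°; total 39.408217
  W → negative

1. -81.33553, -58.79947
2. 23.12476, 149.74285
3. -28.28131, 31.80509
4. -35.21467, -39.40822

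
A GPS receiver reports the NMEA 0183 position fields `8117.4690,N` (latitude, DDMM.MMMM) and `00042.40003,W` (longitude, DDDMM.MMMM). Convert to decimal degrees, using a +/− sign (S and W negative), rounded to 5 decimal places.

Latitude: degrees = first 2 digits = 81, minutes = 17.469; 81 + 17.469/60 = 81.291150
N → positive
Longitude: split at 3 digits → 000° and 42.40003′; 0 + 42.40003/60 = 0.706667
W ⇒ negate

81.29115, -0.70667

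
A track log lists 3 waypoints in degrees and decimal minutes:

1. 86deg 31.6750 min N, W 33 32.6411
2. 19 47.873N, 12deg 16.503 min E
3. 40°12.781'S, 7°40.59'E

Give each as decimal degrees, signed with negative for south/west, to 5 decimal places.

Point 1:
  Latitude: 31.675′ = 0.527917°; total 86.527917
  N ⇒ keep positive
  Longitude: 33 + 32.6411/60 = 33.544018
  W → negative
Point 2:
  Latitude: 47.873′ = 0.797883°; total 19.797883
  N → positive
  Lon: 16.503′ = 0.275050°; total 12.275050
  E ⇒ keep positive
Point 3:
  Lat: 40 + 12.781/60 = 40.213017
  S ⇒ negate
  Longitude: 40.59′ = 0.676500°; total 7.676500
  E → positive

1. 86.52792, -33.54402
2. 19.79788, 12.27505
3. -40.21302, 7.67650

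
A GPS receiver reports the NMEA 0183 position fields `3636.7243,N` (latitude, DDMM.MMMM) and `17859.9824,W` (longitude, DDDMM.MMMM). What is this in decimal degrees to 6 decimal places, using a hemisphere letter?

φ: degrees = first 2 digits = 36, minutes = 36.7243; 36 + 36.7243/60 = 36.6120717
Longitude: degrees = first 3 digits = 178, minutes = 59.9824; 178 + 59.9824/60 = 178.9997067

36.612072° N, 178.999707° W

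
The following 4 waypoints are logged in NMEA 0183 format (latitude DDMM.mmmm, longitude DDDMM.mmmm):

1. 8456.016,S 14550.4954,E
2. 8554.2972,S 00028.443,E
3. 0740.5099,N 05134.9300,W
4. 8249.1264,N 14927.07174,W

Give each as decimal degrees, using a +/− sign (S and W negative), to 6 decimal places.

Point 1:
  Latitude: split at 2 digits → 84° and 56.016′; 84 + 56.016/60 = 84.9336000
  S ⇒ negate
  λ: degrees = first 3 digits = 145, minutes = 50.4954; 145 + 50.4954/60 = 145.8415900
  E → positive
Point 2:
  Latitude: degrees = first 2 digits = 85, minutes = 54.2972; 85 + 54.2972/60 = 85.9049533
  S → negative
  λ: split at 3 digits → 000° and 28.443′; 0 + 28.443/60 = 0.4740500
  E → positive
Point 3:
  Lat: degrees = first 2 digits = 7, minutes = 40.5099; 7 + 40.5099/60 = 7.6751650
  N ⇒ keep positive
  λ: split at 3 digits → 051° and 34.93′; 51 + 34.93/60 = 51.5821667
  hemisphere W, so the sign is −
Point 4:
  Lat: split at 2 digits → 82° and 49.1264′; 82 + 49.1264/60 = 82.8187733
  N ⇒ keep positive
  Longitude: degrees = first 3 digits = 149, minutes = 27.07174; 149 + 27.07174/60 = 149.4511957
  W ⇒ negate

1. -84.933600, 145.841590
2. -85.904953, 0.474050
3. 7.675165, -51.582167
4. 82.818773, -149.451196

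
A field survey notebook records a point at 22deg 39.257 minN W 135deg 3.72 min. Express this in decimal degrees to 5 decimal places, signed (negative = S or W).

Lat: 39.257′ = 0.654283°; total 22.654283
N ⇒ keep positive
λ: 3.72′ = 0.062000°; total 135.062000
W ⇒ negate

22.65428, -135.06200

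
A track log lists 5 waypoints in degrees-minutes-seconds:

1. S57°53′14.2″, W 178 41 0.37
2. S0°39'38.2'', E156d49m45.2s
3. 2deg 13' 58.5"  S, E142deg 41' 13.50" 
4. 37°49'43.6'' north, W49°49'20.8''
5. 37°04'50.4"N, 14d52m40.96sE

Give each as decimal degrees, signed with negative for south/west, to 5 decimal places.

1. -57.88728, -178.68344
2. -0.66061, 156.82922
3. -2.23292, 142.68708
4. 37.82878, -49.82244
5. 37.08067, 14.87804

Point 1:
  φ: 53′ + 14.2″ = 53.23667′; 57 + 53.23667/60 = 57.887278
  S → negative
  Longitude: 178 + 41/60 + 0.37/3600 = 178.683436
  W → negative
Point 2:
  Lat: 0° + 39/60 + 38.2/3600 = 0 + 0.650000 + 0.010611 = 0.660611
  hemisphere S, so the sign is −
  Longitude: 156° + 49/60 + 45.2/3600 = 156 + 0.816667 + 0.012556 = 156.829222
  E ⇒ keep positive
Point 3:
  Lat: 2 + 13/60 + 58.5/3600 = 2.232917
  S ⇒ negate
  Longitude: 41′ + 13.5″ = 41.22500′; 142 + 41.22500/60 = 142.687083
  E → positive
Point 4:
  Lat: 37 + 49/60 + 43.6/3600 = 37.828778
  N → positive
  Lon: 49′ + 20.8″ = 49.34667′; 49 + 49.34667/60 = 49.822444
  hemisphere W, so the sign is −
Point 5:
  φ: 37 + 4/60 + 50.4/3600 = 37.080667
  N ⇒ keep positive
  λ: 14° + 52/60 + 40.96/3600 = 14 + 0.866667 + 0.011378 = 14.878044
  E → positive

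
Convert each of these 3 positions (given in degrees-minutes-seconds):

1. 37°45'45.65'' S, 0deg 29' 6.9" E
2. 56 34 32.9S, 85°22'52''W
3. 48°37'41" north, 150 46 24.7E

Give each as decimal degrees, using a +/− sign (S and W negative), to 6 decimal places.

1. -37.762681, 0.485250
2. -56.575806, -85.381111
3. 48.628056, 150.773528

Point 1:
  Lat: 37 + 45/60 + 45.65/3600 = 37.7626806
  S ⇒ negate
  Longitude: 29′ + 6.9″ = 29.11500′; 0 + 29.11500/60 = 0.4852500
  E ⇒ keep positive
Point 2:
  Latitude: 56 + 34/60 + 32.9/3600 = 56.5758056
  S → negative
  λ: 22′ + 52″ = 22.86667′; 85 + 22.86667/60 = 85.3811111
  W ⇒ negate
Point 3:
  Latitude: 48 + 37/60 + 41/3600 = 48.6280556
  N → positive
  Lon: 150° + 46/60 + 24.7/3600 = 150 + 0.766667 + 0.006861 = 150.7735278
  E → positive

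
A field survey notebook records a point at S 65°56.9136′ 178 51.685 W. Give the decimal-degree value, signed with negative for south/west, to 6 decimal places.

-65.948560, -178.861417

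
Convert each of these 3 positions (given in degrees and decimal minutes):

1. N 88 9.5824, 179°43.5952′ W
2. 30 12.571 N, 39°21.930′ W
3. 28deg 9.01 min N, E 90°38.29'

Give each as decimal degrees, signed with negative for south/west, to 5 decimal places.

1. 88.15971, -179.72659
2. 30.20952, -39.36550
3. 28.15017, 90.63817

Point 1:
  Latitude: 9.5824′ = 0.159707°; total 88.159707
  N → positive
  λ: 179 + 43.5952/60 = 179.726587
  hemisphere W, so the sign is −
Point 2:
  Lat: 30 + 12.571/60 = 30.209517
  N ⇒ keep positive
  Longitude: 21.93′ = 0.365500°; total 39.365500
  W ⇒ negate
Point 3:
  φ: 28 + 9.01/60 = 28.150167
  N → positive
  Longitude: 90 + 38.29/60 = 90.638167
  E → positive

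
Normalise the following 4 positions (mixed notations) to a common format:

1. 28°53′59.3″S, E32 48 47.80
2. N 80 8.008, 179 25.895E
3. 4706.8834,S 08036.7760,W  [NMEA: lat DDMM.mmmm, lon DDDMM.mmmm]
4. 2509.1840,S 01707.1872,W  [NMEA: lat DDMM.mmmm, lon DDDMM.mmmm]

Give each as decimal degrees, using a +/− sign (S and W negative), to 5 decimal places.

Point 1:
  φ: 28° + 53/60 + 59.3/3600 = 28 + 0.883333 + 0.016472 = 28.899806
  S ⇒ negate
  Lon: 32 + 48/60 + 47.8/3600 = 32.813278
  E ⇒ keep positive
Point 2:
  Lat: 80 + 8.008/60 = 80.133467
  N ⇒ keep positive
  λ: 179 + 25.895/60 = 179.431583
  E → positive
Point 3:
  φ: split at 2 digits → 47° and 6.8834′; 47 + 6.8834/60 = 47.114723
  S ⇒ negate
  λ: degrees = first 3 digits = 80, minutes = 36.776; 80 + 36.776/60 = 80.612933
  W ⇒ negate
Point 4:
  Lat: split at 2 digits → 25° and 9.184′; 25 + 9.184/60 = 25.153067
  S ⇒ negate
  Longitude: split at 3 digits → 017° and 7.1872′; 17 + 7.1872/60 = 17.119787
  W → negative

1. -28.89981, 32.81328
2. 80.13347, 179.43158
3. -47.11472, -80.61293
4. -25.15307, -17.11979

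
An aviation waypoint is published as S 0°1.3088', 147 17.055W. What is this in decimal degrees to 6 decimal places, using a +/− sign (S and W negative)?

-0.021813, -147.284250

φ: 1.3088′ = 0.021813°; total 0.0218133
S → negative
λ: 147 + 17.055/60 = 147.2842500
W ⇒ negate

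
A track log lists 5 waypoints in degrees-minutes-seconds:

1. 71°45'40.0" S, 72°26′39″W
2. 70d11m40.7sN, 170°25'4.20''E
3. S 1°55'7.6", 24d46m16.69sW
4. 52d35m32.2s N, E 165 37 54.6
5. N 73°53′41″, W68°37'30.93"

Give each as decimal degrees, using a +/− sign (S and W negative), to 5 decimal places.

1. -71.76111, -72.44417
2. 70.19464, 170.41783
3. -1.91878, -24.77130
4. 52.59228, 165.63183
5. 73.89472, -68.62526

Point 1:
  Latitude: 45′ + 40″ = 45.66667′; 71 + 45.66667/60 = 71.761111
  hemisphere S, so the sign is −
  λ: 72 + 26/60 + 39/3600 = 72.444167
  W → negative
Point 2:
  φ: 11′ + 40.7″ = 11.67833′; 70 + 11.67833/60 = 70.194639
  N ⇒ keep positive
  Longitude: 25′ + 4.2″ = 25.07000′; 170 + 25.07000/60 = 170.417833
  E ⇒ keep positive
Point 3:
  φ: 55′ + 7.6″ = 55.12667′; 1 + 55.12667/60 = 1.918778
  S ⇒ negate
  λ: 24° + 46/60 + 16.69/3600 = 24 + 0.766667 + 0.004636 = 24.771303
  hemisphere W, so the sign is −
Point 4:
  φ: 35′ + 32.2″ = 35.53667′; 52 + 35.53667/60 = 52.592278
  N ⇒ keep positive
  Longitude: 165° + 37/60 + 54.6/3600 = 165 + 0.616667 + 0.015167 = 165.631833
  E ⇒ keep positive
Point 5:
  φ: 73° + 53/60 + 41/3600 = 73 + 0.883333 + 0.011389 = 73.894722
  N → positive
  Longitude: 37′ + 30.93″ = 37.51550′; 68 + 37.51550/60 = 68.625258
  W → negative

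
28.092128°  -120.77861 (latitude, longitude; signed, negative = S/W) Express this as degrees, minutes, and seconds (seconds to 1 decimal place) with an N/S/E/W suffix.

Lat: 0.092128 × 60 = 5.52768′ → 5′, remainder × 60 = 31.661″
Longitude is negative → W; |value| = 120.778610
Lon: whole degrees 120; 46.71660′ → 46′ and 42.996″

28°05′31.7″ N, 120°46′43.0″ W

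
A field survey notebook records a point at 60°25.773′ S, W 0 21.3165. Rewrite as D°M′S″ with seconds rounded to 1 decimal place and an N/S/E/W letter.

60°25′46.4″ S, 0°21′19.0″ W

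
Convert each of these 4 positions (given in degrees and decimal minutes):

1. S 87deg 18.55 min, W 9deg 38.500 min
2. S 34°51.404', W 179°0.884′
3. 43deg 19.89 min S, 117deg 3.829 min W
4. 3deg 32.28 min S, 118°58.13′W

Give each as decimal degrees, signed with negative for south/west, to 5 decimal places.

Point 1:
  Latitude: 18.55′ = 0.309167°; total 87.309167
  S ⇒ negate
  Lon: 9 + 38.5/60 = 9.641667
  W ⇒ negate
Point 2:
  Latitude: 34 + 51.404/60 = 34.856733
  S ⇒ negate
  Longitude: 0.884′ = 0.014733°; total 179.014733
  W ⇒ negate
Point 3:
  Latitude: 19.89′ = 0.331500°; total 43.331500
  S ⇒ negate
  Longitude: 3.829′ = 0.063817°; total 117.063817
  W → negative
Point 4:
  φ: 3 + 32.28/60 = 3.538000
  S ⇒ negate
  Longitude: 118 + 58.13/60 = 118.968833
  W ⇒ negate

1. -87.30917, -9.64167
2. -34.85673, -179.01473
3. -43.33150, -117.06382
4. -3.53800, -118.96883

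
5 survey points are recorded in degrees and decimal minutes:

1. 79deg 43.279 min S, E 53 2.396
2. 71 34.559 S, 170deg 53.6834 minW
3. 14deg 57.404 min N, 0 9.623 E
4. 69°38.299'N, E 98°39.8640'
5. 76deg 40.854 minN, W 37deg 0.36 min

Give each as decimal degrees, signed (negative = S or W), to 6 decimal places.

1. -79.721317, 53.039933
2. -71.575983, -170.894723
3. 14.956733, 0.160383
4. 69.638317, 98.664400
5. 76.680900, -37.006000

Point 1:
  Latitude: 79 + 43.279/60 = 79.7213167
  hemisphere S, so the sign is −
  Lon: 53 + 2.396/60 = 53.0399333
  E → positive
Point 2:
  Lat: 71 + 34.559/60 = 71.5759833
  hemisphere S, so the sign is −
  Longitude: 53.6834′ = 0.894723°; total 170.8947233
  W ⇒ negate
Point 3:
  Latitude: 57.404′ = 0.956733°; total 14.9567333
  N ⇒ keep positive
  Longitude: 9.623′ = 0.160383°; total 0.1603833
  E → positive
Point 4:
  φ: 69 + 38.299/60 = 69.6383167
  N ⇒ keep positive
  λ: 98 + 39.864/60 = 98.6644000
  E → positive
Point 5:
  Latitude: 40.854′ = 0.680900°; total 76.6809000
  N ⇒ keep positive
  Lon: 0.36′ = 0.006000°; total 37.0060000
  hemisphere W, so the sign is −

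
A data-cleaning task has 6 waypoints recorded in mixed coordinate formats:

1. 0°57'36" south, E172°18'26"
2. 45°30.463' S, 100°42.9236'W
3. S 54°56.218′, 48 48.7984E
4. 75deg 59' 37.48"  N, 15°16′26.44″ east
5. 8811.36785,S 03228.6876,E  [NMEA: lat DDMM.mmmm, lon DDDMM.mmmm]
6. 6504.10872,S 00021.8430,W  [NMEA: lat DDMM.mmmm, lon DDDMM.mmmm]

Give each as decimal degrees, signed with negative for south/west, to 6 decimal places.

1. -0.960000, 172.307222
2. -45.507717, -100.715393
3. -54.936967, 48.813307
4. 75.993744, 15.274011
5. -88.189464, 32.478127
6. -65.068479, -0.364050

Point 1:
  Latitude: 0 + 57/60 + 36/3600 = 0.9600000
  S → negative
  λ: 18′ + 26″ = 18.43333′; 172 + 18.43333/60 = 172.3072222
  E → positive
Point 2:
  Latitude: 45 + 30.463/60 = 45.5077167
  S ⇒ negate
  Longitude: 100 + 42.9236/60 = 100.7153933
  hemisphere W, so the sign is −
Point 3:
  Latitude: 56.218′ = 0.936967°; total 54.9369667
  hemisphere S, so the sign is −
  Longitude: 48 + 48.7984/60 = 48.8133067
  E → positive
Point 4:
  Latitude: 75 + 59/60 + 37.48/3600 = 75.9937444
  N → positive
  λ: 15 + 16/60 + 26.44/3600 = 15.2740111
  E ⇒ keep positive
Point 5:
  Lat: degrees = first 2 digits = 88, minutes = 11.36785; 88 + 11.36785/60 = 88.1894642
  S ⇒ negate
  Lon: split at 3 digits → 032° and 28.6876′; 32 + 28.6876/60 = 32.4781267
  E → positive
Point 6:
  Latitude: degrees = first 2 digits = 65, minutes = 4.10872; 65 + 4.10872/60 = 65.0684787
  S → negative
  Lon: split at 3 digits → 000° and 21.843′; 0 + 21.843/60 = 0.3640500
  hemisphere W, so the sign is −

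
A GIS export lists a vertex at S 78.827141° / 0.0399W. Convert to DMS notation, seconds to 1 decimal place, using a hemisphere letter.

Latitude: 0.827141° → 49.62846′; 0.62846 × 60 = 37.708″
λ: whole degrees 0; 2.39400′ → 2′ and 23.640″

78°49′37.7″ S, 0°02′23.6″ W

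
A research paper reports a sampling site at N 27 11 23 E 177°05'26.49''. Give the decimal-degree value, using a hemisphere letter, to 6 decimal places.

φ: 27 + 11/60 + 23/3600 = 27.1897222
Lon: 177 + 5/60 + 26.49/3600 = 177.0906917

27.189722° N, 177.090692° E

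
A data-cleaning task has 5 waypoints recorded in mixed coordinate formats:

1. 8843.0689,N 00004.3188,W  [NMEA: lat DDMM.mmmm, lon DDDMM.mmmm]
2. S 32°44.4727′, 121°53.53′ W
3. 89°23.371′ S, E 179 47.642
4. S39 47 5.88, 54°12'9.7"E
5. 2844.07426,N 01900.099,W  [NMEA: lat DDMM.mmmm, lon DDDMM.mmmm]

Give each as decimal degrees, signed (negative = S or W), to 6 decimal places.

Point 1:
  φ: split at 2 digits → 88° and 43.0689′; 88 + 43.0689/60 = 88.7178150
  N ⇒ keep positive
  Longitude: split at 3 digits → 000° and 4.3188′; 0 + 4.3188/60 = 0.0719800
  W → negative
Point 2:
  Latitude: 44.4727′ = 0.741212°; total 32.7412117
  S → negative
  Lon: 121 + 53.53/60 = 121.8921667
  hemisphere W, so the sign is −
Point 3:
  φ: 89 + 23.371/60 = 89.3895167
  hemisphere S, so the sign is −
  Lon: 179 + 47.642/60 = 179.7940333
  E ⇒ keep positive
Point 4:
  Latitude: 39° + 47/60 + 5.88/3600 = 39 + 0.783333 + 0.001633 = 39.7849667
  S → negative
  λ: 12′ + 9.7″ = 12.16167′; 54 + 12.16167/60 = 54.2026944
  E → positive
Point 5:
  Lat: degrees = first 2 digits = 28, minutes = 44.07426; 28 + 44.07426/60 = 28.7345710
  N → positive
  Longitude: degrees = first 3 digits = 19, minutes = 0.099; 19 + 0.099/60 = 19.0016500
  W → negative

1. 88.717815, -0.071980
2. -32.741212, -121.892167
3. -89.389517, 179.794033
4. -39.784967, 54.202694
5. 28.734571, -19.001650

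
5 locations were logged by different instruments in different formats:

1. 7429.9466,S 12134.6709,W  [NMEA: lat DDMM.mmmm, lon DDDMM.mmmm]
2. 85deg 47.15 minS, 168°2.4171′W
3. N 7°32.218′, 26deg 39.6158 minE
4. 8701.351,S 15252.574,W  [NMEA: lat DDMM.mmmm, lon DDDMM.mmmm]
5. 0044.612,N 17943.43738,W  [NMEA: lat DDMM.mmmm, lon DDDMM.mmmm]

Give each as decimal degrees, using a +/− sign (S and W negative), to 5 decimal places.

1. -74.49911, -121.57785
2. -85.78583, -168.04029
3. 7.53697, 26.66026
4. -87.02252, -152.87623
5. 0.74353, -179.72396

Point 1:
  Lat: degrees = first 2 digits = 74, minutes = 29.9466; 74 + 29.9466/60 = 74.499110
  S ⇒ negate
  Longitude: degrees = first 3 digits = 121, minutes = 34.6709; 121 + 34.6709/60 = 121.577848
  W → negative
Point 2:
  Latitude: 85 + 47.15/60 = 85.785833
  hemisphere S, so the sign is −
  Lon: 168 + 2.4171/60 = 168.040285
  W ⇒ negate
Point 3:
  φ: 7 + 32.218/60 = 7.536967
  N ⇒ keep positive
  λ: 26 + 39.6158/60 = 26.660263
  E ⇒ keep positive
Point 4:
  Lat: split at 2 digits → 87° and 1.351′; 87 + 1.351/60 = 87.022517
  S → negative
  Longitude: split at 3 digits → 152° and 52.574′; 152 + 52.574/60 = 152.876233
  W ⇒ negate
Point 5:
  φ: degrees = first 2 digits = 0, minutes = 44.612; 0 + 44.612/60 = 0.743533
  N → positive
  Longitude: degrees = first 3 digits = 179, minutes = 43.43738; 179 + 43.43738/60 = 179.723956
  hemisphere W, so the sign is −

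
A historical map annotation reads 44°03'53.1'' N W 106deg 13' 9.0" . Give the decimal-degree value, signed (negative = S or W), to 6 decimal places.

Lat: 44 + 3/60 + 53.1/3600 = 44.0647500
N → positive
Longitude: 106° + 13/60 + 9/3600 = 106 + 0.216667 + 0.002500 = 106.2191667
hemisphere W, so the sign is −

44.064750, -106.219167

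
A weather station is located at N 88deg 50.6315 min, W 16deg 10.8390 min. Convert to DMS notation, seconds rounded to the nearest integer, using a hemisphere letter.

88°50′38″ N, 16°10′50″ W

φ: fractional minutes 0.63150 × 60 = 37.89″
λ: 10.83900′ → 10′ and 0.83900 × 60 = 50.34″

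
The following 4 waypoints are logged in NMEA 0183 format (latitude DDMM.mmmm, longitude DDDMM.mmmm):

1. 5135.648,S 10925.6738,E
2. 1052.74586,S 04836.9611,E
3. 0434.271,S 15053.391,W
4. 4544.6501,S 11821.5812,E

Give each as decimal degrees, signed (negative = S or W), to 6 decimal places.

1. -51.594133, 109.427897
2. -10.879098, 48.616018
3. -4.571183, -150.889850
4. -45.744168, 118.359687

Point 1:
  Latitude: degrees = first 2 digits = 51, minutes = 35.648; 51 + 35.648/60 = 51.5941333
  S → negative
  λ: split at 3 digits → 109° and 25.6738′; 109 + 25.6738/60 = 109.4278967
  E → positive
Point 2:
  Lat: split at 2 digits → 10° and 52.74586′; 10 + 52.74586/60 = 10.8790977
  S → negative
  Lon: degrees = first 3 digits = 48, minutes = 36.9611; 48 + 36.9611/60 = 48.6160183
  E ⇒ keep positive
Point 3:
  φ: degrees = first 2 digits = 4, minutes = 34.271; 4 + 34.271/60 = 4.5711833
  S → negative
  Longitude: split at 3 digits → 150° and 53.391′; 150 + 53.391/60 = 150.8898500
  W ⇒ negate
Point 4:
  φ: degrees = first 2 digits = 45, minutes = 44.6501; 45 + 44.6501/60 = 45.7441683
  hemisphere S, so the sign is −
  λ: degrees = first 3 digits = 118, minutes = 21.5812; 118 + 21.5812/60 = 118.3596867
  E → positive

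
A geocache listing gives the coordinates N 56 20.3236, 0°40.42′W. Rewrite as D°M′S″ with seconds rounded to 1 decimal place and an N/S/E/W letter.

56°20′19.4″ N, 0°40′25.2″ W

Lat: 20.32360′ → 20′ and 0.32360 × 60 = 19.416″
λ: fractional minutes 0.42000 × 60 = 25.200″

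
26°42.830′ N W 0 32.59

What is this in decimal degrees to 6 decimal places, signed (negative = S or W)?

Lat: 26 + 42.83/60 = 26.7138333
N → positive
Lon: 32.59′ = 0.543167°; total 0.5431667
W ⇒ negate

26.713833, -0.543167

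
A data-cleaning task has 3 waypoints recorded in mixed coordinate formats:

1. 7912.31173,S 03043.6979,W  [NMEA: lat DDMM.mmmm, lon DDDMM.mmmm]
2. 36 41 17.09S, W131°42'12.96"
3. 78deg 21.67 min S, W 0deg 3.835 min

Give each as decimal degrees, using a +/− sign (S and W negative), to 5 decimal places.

Point 1:
  Lat: degrees = first 2 digits = 79, minutes = 12.31173; 79 + 12.31173/60 = 79.205196
  S ⇒ negate
  Lon: degrees = first 3 digits = 30, minutes = 43.6979; 30 + 43.6979/60 = 30.728298
  W ⇒ negate
Point 2:
  Latitude: 36 + 41/60 + 17.09/3600 = 36.688081
  hemisphere S, so the sign is −
  Lon: 131 + 42/60 + 12.96/3600 = 131.703600
  W → negative
Point 3:
  φ: 78 + 21.67/60 = 78.361167
  S ⇒ negate
  Longitude: 3.835′ = 0.063917°; total 0.063917
  hemisphere W, so the sign is −

1. -79.20520, -30.72830
2. -36.68808, -131.70360
3. -78.36117, -0.06392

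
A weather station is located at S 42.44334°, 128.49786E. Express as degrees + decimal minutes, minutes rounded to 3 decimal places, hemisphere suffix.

42° 26.600′ S, 128° 29.872′ E

Latitude: minutes = (42.443340 − 42) × 60 = 26.60040
Lon: 128° + 0.497860 × 60 = 128° 29.87160′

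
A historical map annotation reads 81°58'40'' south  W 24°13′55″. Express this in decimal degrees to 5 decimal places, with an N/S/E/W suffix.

φ: 58′ + 40″ = 58.66667′; 81 + 58.66667/60 = 81.977778
Longitude: 24 + 13/60 + 55/3600 = 24.231944

81.97778° S, 24.23194° W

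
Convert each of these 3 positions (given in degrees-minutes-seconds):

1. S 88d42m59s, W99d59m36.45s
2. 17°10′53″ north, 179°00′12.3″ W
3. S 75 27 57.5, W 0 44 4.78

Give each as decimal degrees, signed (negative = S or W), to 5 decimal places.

Point 1:
  Latitude: 42′ + 59″ = 42.98333′; 88 + 42.98333/60 = 88.716389
  S ⇒ negate
  λ: 99 + 59/60 + 36.45/3600 = 99.993458
  W ⇒ negate
Point 2:
  Lat: 17 + 10/60 + 53/3600 = 17.181389
  N → positive
  Lon: 0′ + 12.3″ = 0.20500′; 179 + 0.20500/60 = 179.003417
  W → negative
Point 3:
  Latitude: 75° + 27/60 + 57.5/3600 = 75 + 0.450000 + 0.015972 = 75.465972
  S → negative
  λ: 0 + 44/60 + 4.78/3600 = 0.734661
  hemisphere W, so the sign is −

1. -88.71639, -99.99346
2. 17.18139, -179.00342
3. -75.46597, -0.73466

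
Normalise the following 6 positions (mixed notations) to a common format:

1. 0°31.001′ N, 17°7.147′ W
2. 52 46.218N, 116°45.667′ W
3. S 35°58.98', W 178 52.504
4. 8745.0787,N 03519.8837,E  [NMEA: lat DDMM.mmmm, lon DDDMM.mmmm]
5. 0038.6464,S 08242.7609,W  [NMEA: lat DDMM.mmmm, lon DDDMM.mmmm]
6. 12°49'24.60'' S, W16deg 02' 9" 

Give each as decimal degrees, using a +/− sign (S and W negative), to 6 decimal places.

1. 0.516683, -17.119117
2. 52.770300, -116.761117
3. -35.983000, -178.875067
4. 87.751312, 35.331395
5. -0.644107, -82.712682
6. -12.823500, -16.035833

Point 1:
  φ: 31.001′ = 0.516683°; total 0.5166833
  N → positive
  λ: 7.147′ = 0.119117°; total 17.1191167
  hemisphere W, so the sign is −
Point 2:
  φ: 46.218′ = 0.770300°; total 52.7703000
  N → positive
  λ: 116 + 45.667/60 = 116.7611167
  hemisphere W, so the sign is −
Point 3:
  Latitude: 58.98′ = 0.983000°; total 35.9830000
  S → negative
  Longitude: 52.504′ = 0.875067°; total 178.8750667
  hemisphere W, so the sign is −
Point 4:
  Lat: degrees = first 2 digits = 87, minutes = 45.0787; 87 + 45.0787/60 = 87.7513117
  N → positive
  λ: split at 3 digits → 035° and 19.8837′; 35 + 19.8837/60 = 35.3313950
  E → positive
Point 5:
  Latitude: degrees = first 2 digits = 0, minutes = 38.6464; 0 + 38.6464/60 = 0.6441067
  hemisphere S, so the sign is −
  λ: split at 3 digits → 082° and 42.7609′; 82 + 42.7609/60 = 82.7126817
  W ⇒ negate
Point 6:
  Lat: 12 + 49/60 + 24.6/3600 = 12.8235000
  S → negative
  Longitude: 16° + 2/60 + 9/3600 = 16 + 0.033333 + 0.002500 = 16.0358333
  hemisphere W, so the sign is −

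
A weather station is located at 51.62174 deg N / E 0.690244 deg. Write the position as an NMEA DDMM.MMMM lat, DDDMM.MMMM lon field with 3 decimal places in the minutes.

5137.304,N / 00041.415,E

φ: minutes = (51.621740 − 51) × 60 = 37.30440
Lon: 0° + 0.690244 × 60 = 0° 41.41464′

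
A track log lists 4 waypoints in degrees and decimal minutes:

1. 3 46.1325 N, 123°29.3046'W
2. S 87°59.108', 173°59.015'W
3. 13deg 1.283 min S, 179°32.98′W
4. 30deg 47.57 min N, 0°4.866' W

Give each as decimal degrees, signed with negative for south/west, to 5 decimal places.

Point 1:
  φ: 46.1325′ = 0.768875°; total 3.768875
  N → positive
  λ: 123 + 29.3046/60 = 123.488410
  W ⇒ negate
Point 2:
  Lat: 87 + 59.108/60 = 87.985133
  S → negative
  λ: 173 + 59.015/60 = 173.983583
  W ⇒ negate
Point 3:
  Lat: 1.283′ = 0.021383°; total 13.021383
  hemisphere S, so the sign is −
  Lon: 32.98′ = 0.549667°; total 179.549667
  W ⇒ negate
Point 4:
  Lat: 47.57′ = 0.792833°; total 30.792833
  N → positive
  λ: 0 + 4.866/60 = 0.081100
  W → negative

1. 3.76888, -123.48841
2. -87.98513, -173.98358
3. -13.02138, -179.54967
4. 30.79283, -0.08110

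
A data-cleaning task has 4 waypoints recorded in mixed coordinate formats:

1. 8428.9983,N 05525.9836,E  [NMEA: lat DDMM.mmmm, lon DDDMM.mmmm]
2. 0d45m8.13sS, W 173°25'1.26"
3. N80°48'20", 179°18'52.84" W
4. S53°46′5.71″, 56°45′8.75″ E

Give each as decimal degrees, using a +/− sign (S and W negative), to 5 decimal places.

Point 1:
  Lat: degrees = first 2 digits = 84, minutes = 28.9983; 84 + 28.9983/60 = 84.483305
  N → positive
  λ: degrees = first 3 digits = 55, minutes = 25.9836; 55 + 25.9836/60 = 55.433060
  E → positive
Point 2:
  Lat: 0 + 45/60 + 8.13/3600 = 0.752258
  hemisphere S, so the sign is −
  Longitude: 173 + 25/60 + 1.26/3600 = 173.417017
  hemisphere W, so the sign is −
Point 3:
  Lat: 48′ + 20″ = 48.33333′; 80 + 48.33333/60 = 80.805556
  N → positive
  Longitude: 179 + 18/60 + 52.84/3600 = 179.314678
  W ⇒ negate
Point 4:
  Latitude: 53 + 46/60 + 5.71/3600 = 53.768253
  S → negative
  λ: 45′ + 8.75″ = 45.14583′; 56 + 45.14583/60 = 56.752431
  E → positive

1. 84.48331, 55.43306
2. -0.75226, -173.41702
3. 80.80556, -179.31468
4. -53.76825, 56.75243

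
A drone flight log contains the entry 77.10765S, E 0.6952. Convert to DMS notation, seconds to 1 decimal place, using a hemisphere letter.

77°06′27.5″ S, 0°41′42.7″ E

Lat: 0.107650 × 60 = 6.45900′ → 6′, remainder × 60 = 27.540″
Longitude: whole degrees 0; 41.71200′ → 41′ and 42.720″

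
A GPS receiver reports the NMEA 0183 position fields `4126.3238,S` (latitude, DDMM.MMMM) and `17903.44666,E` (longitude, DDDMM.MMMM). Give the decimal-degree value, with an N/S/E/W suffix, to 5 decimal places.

41.43873° S, 179.05744° E

Lat: degrees = first 2 digits = 41, minutes = 26.3238; 41 + 26.3238/60 = 41.438730
Longitude: degrees = first 3 digits = 179, minutes = 3.44666; 179 + 3.44666/60 = 179.057444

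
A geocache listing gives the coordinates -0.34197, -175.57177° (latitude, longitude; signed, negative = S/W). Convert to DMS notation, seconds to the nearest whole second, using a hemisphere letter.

0°20′31″ S, 175°34′18″ W

Latitude is negative → S; |value| = 0.341970
Lat: whole degrees 0; 20.51820′ → 20′ and 31.09″
Longitude is negative → W; |value| = 175.571770
Lon: whole degrees 175; 34.30620′ → 34′ and 18.37″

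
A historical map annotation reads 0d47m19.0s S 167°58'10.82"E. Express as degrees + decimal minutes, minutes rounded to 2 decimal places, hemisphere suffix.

Lat: seconds/60 = 0.31667; minutes = 47 + 0.31667 = 47.3167
λ: seconds/60 = 0.18033; minutes = 58 + 0.18033 = 58.1803

0° 47.32′ S, 167° 58.18′ E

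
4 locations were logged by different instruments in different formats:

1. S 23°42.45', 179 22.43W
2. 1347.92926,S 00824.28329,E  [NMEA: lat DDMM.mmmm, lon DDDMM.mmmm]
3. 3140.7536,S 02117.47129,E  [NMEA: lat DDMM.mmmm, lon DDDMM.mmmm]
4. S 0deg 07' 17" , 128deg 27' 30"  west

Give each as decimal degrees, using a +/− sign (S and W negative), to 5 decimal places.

1. -23.70750, -179.37383
2. -13.79882, 8.40472
3. -31.67923, 21.29119
4. -0.12139, -128.45833

Point 1:
  Lat: 42.45′ = 0.707500°; total 23.707500
  S → negative
  Lon: 179 + 22.43/60 = 179.373833
  hemisphere W, so the sign is −
Point 2:
  Lat: degrees = first 2 digits = 13, minutes = 47.92926; 13 + 47.92926/60 = 13.798821
  S → negative
  Longitude: split at 3 digits → 008° and 24.28329′; 8 + 24.28329/60 = 8.404722
  E → positive
Point 3:
  Latitude: split at 2 digits → 31° and 40.7536′; 31 + 40.7536/60 = 31.679227
  S ⇒ negate
  λ: degrees = first 3 digits = 21, minutes = 17.47129; 21 + 17.47129/60 = 21.291188
  E → positive
Point 4:
  Lat: 7′ + 17″ = 7.28333′; 0 + 7.28333/60 = 0.121389
  S → negative
  λ: 128° + 27/60 + 30/3600 = 128 + 0.450000 + 0.008333 = 128.458333
  W ⇒ negate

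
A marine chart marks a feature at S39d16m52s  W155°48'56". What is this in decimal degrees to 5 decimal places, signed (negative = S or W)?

Latitude: 16′ + 52″ = 16.86667′; 39 + 16.86667/60 = 39.281111
hemisphere S, so the sign is −
λ: 48′ + 56″ = 48.93333′; 155 + 48.93333/60 = 155.815556
W ⇒ negate

-39.28111, -155.81556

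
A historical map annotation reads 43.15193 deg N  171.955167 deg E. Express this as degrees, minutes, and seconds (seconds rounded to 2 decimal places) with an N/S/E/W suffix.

Latitude: 0.151930° → 9.11580′; 0.11580 × 60 = 6.9480″
λ: 0.955167 × 60 = 57.31002′ → 57′, remainder × 60 = 18.6012″

43°09′6.95″ N, 171°57′18.60″ E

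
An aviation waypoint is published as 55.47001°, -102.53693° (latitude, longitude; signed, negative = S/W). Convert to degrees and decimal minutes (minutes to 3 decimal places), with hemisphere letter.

φ: minutes = (55.470010 − 55) × 60 = 28.20060
Longitude is negative → W; |value| = 102.536930
Longitude: minutes = (102.536930 − 102) × 60 = 32.21580

55° 28.201′ N, 102° 32.216′ W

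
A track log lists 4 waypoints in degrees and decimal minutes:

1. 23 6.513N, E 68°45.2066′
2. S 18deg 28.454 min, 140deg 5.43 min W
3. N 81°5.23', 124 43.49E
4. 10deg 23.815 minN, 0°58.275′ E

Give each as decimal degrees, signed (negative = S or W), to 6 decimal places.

1. 23.108550, 68.753443
2. -18.474233, -140.090500
3. 81.087167, 124.724833
4. 10.396917, 0.971250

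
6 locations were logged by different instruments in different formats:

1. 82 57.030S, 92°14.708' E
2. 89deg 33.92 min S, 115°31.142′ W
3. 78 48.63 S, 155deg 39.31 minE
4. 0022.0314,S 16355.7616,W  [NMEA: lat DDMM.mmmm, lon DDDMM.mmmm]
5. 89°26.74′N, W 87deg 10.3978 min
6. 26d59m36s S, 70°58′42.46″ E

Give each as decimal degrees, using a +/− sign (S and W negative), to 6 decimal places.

1. -82.950500, 92.245133
2. -89.565333, -115.519033
3. -78.810500, 155.655167
4. -0.367190, -163.929360
5. 89.445667, -87.173297
6. -26.993333, 70.978461

Point 1:
  Lat: 82 + 57.03/60 = 82.9505000
  S → negative
  Lon: 92 + 14.708/60 = 92.2451333
  E ⇒ keep positive
Point 2:
  φ: 89 + 33.92/60 = 89.5653333
  S → negative
  Longitude: 115 + 31.142/60 = 115.5190333
  hemisphere W, so the sign is −
Point 3:
  φ: 78 + 48.63/60 = 78.8105000
  S → negative
  Longitude: 155 + 39.31/60 = 155.6551667
  E → positive
Point 4:
  φ: split at 2 digits → 00° and 22.0314′; 0 + 22.0314/60 = 0.3671900
  S ⇒ negate
  Lon: split at 3 digits → 163° and 55.7616′; 163 + 55.7616/60 = 163.9293600
  W → negative
Point 5:
  Latitude: 26.74′ = 0.445667°; total 89.4456667
  N → positive
  Longitude: 10.3978′ = 0.173297°; total 87.1732967
  W ⇒ negate
Point 6:
  φ: 26° + 59/60 + 36/3600 = 26 + 0.983333 + 0.010000 = 26.9933333
  S ⇒ negate
  Lon: 58′ + 42.46″ = 58.70767′; 70 + 58.70767/60 = 70.9784611
  E → positive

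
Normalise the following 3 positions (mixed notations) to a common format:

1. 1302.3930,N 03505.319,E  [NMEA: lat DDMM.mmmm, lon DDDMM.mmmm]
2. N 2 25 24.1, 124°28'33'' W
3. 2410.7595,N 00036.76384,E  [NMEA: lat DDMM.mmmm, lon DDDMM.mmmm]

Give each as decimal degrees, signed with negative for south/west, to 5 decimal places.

1. 13.03988, 35.08865
2. 2.42336, -124.47583
3. 24.17933, 0.61273

Point 1:
  Latitude: split at 2 digits → 13° and 2.393′; 13 + 2.393/60 = 13.039883
  N ⇒ keep positive
  Longitude: degrees = first 3 digits = 35, minutes = 5.319; 35 + 5.319/60 = 35.088650
  E → positive
Point 2:
  Lat: 2° + 25/60 + 24.1/3600 = 2 + 0.416667 + 0.006694 = 2.423361
  N → positive
  Longitude: 28′ + 33″ = 28.55000′; 124 + 28.55000/60 = 124.475833
  hemisphere W, so the sign is −
Point 3:
  φ: split at 2 digits → 24° and 10.7595′; 24 + 10.7595/60 = 24.179325
  N → positive
  Lon: degrees = first 3 digits = 0, minutes = 36.76384; 0 + 36.76384/60 = 0.612731
  E ⇒ keep positive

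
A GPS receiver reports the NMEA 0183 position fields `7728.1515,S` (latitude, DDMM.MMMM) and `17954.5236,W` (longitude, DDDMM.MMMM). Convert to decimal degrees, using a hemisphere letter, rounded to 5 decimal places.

77.46919° S, 179.90873° W

Latitude: degrees = first 2 digits = 77, minutes = 28.1515; 77 + 28.1515/60 = 77.469192
Longitude: degrees = first 3 digits = 179, minutes = 54.5236; 179 + 54.5236/60 = 179.908727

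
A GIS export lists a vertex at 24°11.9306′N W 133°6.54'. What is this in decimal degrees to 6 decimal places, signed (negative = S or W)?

φ: 24 + 11.9306/60 = 24.1988433
N ⇒ keep positive
λ: 133 + 6.54/60 = 133.1090000
hemisphere W, so the sign is −

24.198843, -133.109000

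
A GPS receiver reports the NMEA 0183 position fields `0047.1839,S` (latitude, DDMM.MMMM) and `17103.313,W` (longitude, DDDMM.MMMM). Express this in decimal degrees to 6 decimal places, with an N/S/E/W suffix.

0.786398° S, 171.055217° W

Lat: split at 2 digits → 00° and 47.1839′; 0 + 47.1839/60 = 0.7863983
λ: split at 3 digits → 171° and 3.313′; 171 + 3.313/60 = 171.0552167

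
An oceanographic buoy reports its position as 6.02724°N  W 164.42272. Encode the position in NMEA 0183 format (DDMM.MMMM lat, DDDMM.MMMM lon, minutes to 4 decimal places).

0601.6344,N / 16425.3632,W

Lat: 6° + 0.027240 × 60 = 6° 1.634400′
Longitude: 164° + 0.422720 × 60 = 164° 25.363200′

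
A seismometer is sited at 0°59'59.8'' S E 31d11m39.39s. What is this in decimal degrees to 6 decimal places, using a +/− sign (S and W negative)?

Lat: 0° + 59/60 + 59.8/3600 = 0 + 0.983333 + 0.016611 = 0.9999444
S ⇒ negate
Longitude: 31 + 11/60 + 39.39/3600 = 31.1942750
E ⇒ keep positive

-0.999944, 31.194275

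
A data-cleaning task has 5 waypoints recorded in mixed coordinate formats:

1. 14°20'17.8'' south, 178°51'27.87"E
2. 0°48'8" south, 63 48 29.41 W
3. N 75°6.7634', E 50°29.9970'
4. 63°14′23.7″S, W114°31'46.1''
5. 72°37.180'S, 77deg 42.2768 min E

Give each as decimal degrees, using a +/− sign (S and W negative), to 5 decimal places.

1. -14.33828, 178.85774
2. -0.80222, -63.80817
3. 75.11272, 50.49995
4. -63.23992, -114.52947
5. -72.61967, 77.70461

Point 1:
  Lat: 14° + 20/60 + 17.8/3600 = 14 + 0.333333 + 0.004944 = 14.338278
  S ⇒ negate
  λ: 178 + 51/60 + 27.87/3600 = 178.857742
  E → positive
Point 2:
  Latitude: 0° + 48/60 + 8/3600 = 0 + 0.800000 + 0.002222 = 0.802222
  S → negative
  Lon: 63° + 48/60 + 29.41/3600 = 63 + 0.800000 + 0.008169 = 63.808169
  W → negative
Point 3:
  Latitude: 75 + 6.7634/60 = 75.112723
  N → positive
  Lon: 50 + 29.997/60 = 50.499950
  E ⇒ keep positive
Point 4:
  Lat: 14′ + 23.7″ = 14.39500′; 63 + 14.39500/60 = 63.239917
  hemisphere S, so the sign is −
  Lon: 114° + 31/60 + 46.1/3600 = 114 + 0.516667 + 0.012806 = 114.529472
  W → negative
Point 5:
  Lat: 37.18′ = 0.619667°; total 72.619667
  hemisphere S, so the sign is −
  Lon: 77 + 42.2768/60 = 77.704613
  E → positive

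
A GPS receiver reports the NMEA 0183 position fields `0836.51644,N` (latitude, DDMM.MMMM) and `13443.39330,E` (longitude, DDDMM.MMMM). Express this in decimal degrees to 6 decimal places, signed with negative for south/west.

Latitude: split at 2 digits → 08° and 36.51644′; 8 + 36.51644/60 = 8.6086073
N ⇒ keep positive
Longitude: split at 3 digits → 134° and 43.3933′; 134 + 43.3933/60 = 134.7232217
E → positive

8.608607, 134.723222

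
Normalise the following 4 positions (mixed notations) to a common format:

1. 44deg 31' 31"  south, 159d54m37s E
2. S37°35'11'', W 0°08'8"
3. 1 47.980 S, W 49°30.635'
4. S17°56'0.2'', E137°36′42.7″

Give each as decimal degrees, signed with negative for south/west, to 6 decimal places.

1. -44.525278, 159.910278
2. -37.586389, -0.135556
3. -1.799667, -49.510583
4. -17.933389, 137.611861

Point 1:
  Lat: 44 + 31/60 + 31/3600 = 44.5252778
  S → negative
  Longitude: 159 + 54/60 + 37/3600 = 159.9102778
  E ⇒ keep positive
Point 2:
  Lat: 35′ + 11″ = 35.18333′; 37 + 35.18333/60 = 37.5863889
  S → negative
  Lon: 0° + 8/60 + 8/3600 = 0 + 0.133333 + 0.002222 = 0.1355556
  W ⇒ negate
Point 3:
  Latitude: 1 + 47.98/60 = 1.7996667
  S → negative
  Longitude: 49 + 30.635/60 = 49.5105833
  W → negative
Point 4:
  φ: 56′ + 0.2″ = 56.00333′; 17 + 56.00333/60 = 17.9333889
  hemisphere S, so the sign is −
  Longitude: 137 + 36/60 + 42.7/3600 = 137.6118611
  E ⇒ keep positive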